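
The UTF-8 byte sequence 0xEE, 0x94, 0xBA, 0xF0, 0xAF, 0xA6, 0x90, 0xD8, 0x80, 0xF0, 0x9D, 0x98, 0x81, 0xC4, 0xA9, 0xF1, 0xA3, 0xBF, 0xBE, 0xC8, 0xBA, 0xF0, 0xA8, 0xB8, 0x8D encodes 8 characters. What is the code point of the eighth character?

U+28E0D

Offset 0: leading byte 0xEE = 11101110 → 3-byte char #1 = EE 94 BA.
Offset 3: leading byte 0xF0 = 11110000 → 4-byte char #2 = F0 AF A6 90.
Offset 7: leading byte 0xD8 = 11011000 → 2-byte char #3 = D8 80.
Offset 9: leading byte 0xF0 = 11110000 → 4-byte char #4 = F0 9D 98 81.
Offset 13: leading byte 0xC4 = 11000100 → 2-byte char #5 = C4 A9.
Offset 15: leading byte 0xF1 = 11110001 → 4-byte char #6 = F1 A3 BF BE.
Offset 19: leading byte 0xC8 = 11001000 → 2-byte char #7 = C8 BA.
Offset 21: leading byte 0xF0 = 11110000 → 4-byte char #8 = F0 A8 B8 8D.
Leading byte 0xF0 = 11110000 matches 11110xxx → 4-byte sequence.
Byte 1: 0xF0 = 11110000, payload 000 (3 bits).
Byte 2: 0xA8 = 10101000 (10xxxxxx ✓), payload 101000.
Byte 3: 0xB8 = 10111000 (10xxxxxx ✓), payload 111000.
Byte 4: 0x8D = 10001101 (10xxxxxx ✓), payload 001101.
Concatenate: 000101000111000001101 = 0x28E0D (21 bits → U+28E0D).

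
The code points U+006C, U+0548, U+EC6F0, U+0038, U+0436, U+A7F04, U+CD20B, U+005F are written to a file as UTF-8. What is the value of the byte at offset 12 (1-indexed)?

0xA7

1-indexed offset 12 is 0-indexed offset 11.
U+006C → 1-byte form 6C at offsets 0–0.
U+0548 → 2-byte form D5 88 at offsets 1–2.
U+EC6F0 → 4-byte form F3 AC 9B B0 at offsets 3–6.
U+0038 → 1-byte form 38 at offsets 7–7.
U+0436 → 2-byte form D0 B6 at offsets 8–9.
U+A7F04 → 4-byte form F2 A7 BC 84 at offsets 10–13.
Offset 11 falls in char 6's range; it's byte 2 of F2 A7 BC 84 = 0xA7.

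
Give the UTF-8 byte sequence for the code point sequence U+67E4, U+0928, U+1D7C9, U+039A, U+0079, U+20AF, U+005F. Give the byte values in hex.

E6 9F A4 E0 A4 A8 F0 9D 9F 89 CE 9A 79 E2 82 AF 5F

U+67E4: 3-byte form → E6 9F A4.
U+0928: 3-byte form → E0 A4 A8.
U+1D7C9: 4-byte form → F0 9D 9F 89.
U+039A: 2-byte form → CE 9A.
U+0079: 1-byte form → 79.
U+20AF: 3-byte form → E2 82 AF.
U+005F: 1-byte form → 5F.
Concatenated (17 bytes): E6 9F A4 E0 A4 A8 F0 9D 9F 89 CE 9A 79 E2 82 AF 5F.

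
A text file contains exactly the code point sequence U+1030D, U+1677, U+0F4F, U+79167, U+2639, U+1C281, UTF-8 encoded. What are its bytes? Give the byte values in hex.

U+1030D: 4-byte form → F0 90 8C 8D.
U+1677: 3-byte form → E1 99 B7.
U+0F4F: 3-byte form → E0 BD 8F.
U+79167: 4-byte form → F1 B9 85 A7.
U+2639: 3-byte form → E2 98 B9.
U+1C281: 4-byte form → F0 9C 8A 81.
Concatenated (21 bytes): F0 90 8C 8D E1 99 B7 E0 BD 8F F1 B9 85 A7 E2 98 B9 F0 9C 8A 81.

F0 90 8C 8D E1 99 B7 E0 BD 8F F1 B9 85 A7 E2 98 B9 F0 9C 8A 81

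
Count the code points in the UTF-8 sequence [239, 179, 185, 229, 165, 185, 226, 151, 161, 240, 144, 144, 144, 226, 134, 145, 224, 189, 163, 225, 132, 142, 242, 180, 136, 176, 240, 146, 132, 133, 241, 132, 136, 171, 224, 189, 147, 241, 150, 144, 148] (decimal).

12

Byte at offset 0: 0xEF = 11101111 → 3-byte char (#1). Advance 3.
Byte at offset 3: 0xE5 = 11100101 → 3-byte char (#2). Advance 3.
Byte at offset 6: 0xE2 = 11100010 → 3-byte char (#3). Advance 3.
Byte at offset 9: 0xF0 = 11110000 → 4-byte char (#4). Advance 4.
Byte at offset 13: 0xE2 = 11100010 → 3-byte char (#5). Advance 3.
Byte at offset 16: 0xE0 = 11100000 → 3-byte char (#6). Advance 3.
Byte at offset 19: 0xE1 = 11100001 → 3-byte char (#7). Advance 3.
Byte at offset 22: 0xF2 = 11110010 → 4-byte char (#8). Advance 4.
Byte at offset 26: 0xF0 = 11110000 → 4-byte char (#9). Advance 4.
Byte at offset 30: 0xF1 = 11110001 → 4-byte char (#10). Advance 4.
Byte at offset 34: 0xE0 = 11100000 → 3-byte char (#11). Advance 3.
Byte at offset 37: 0xF1 = 11110001 → 4-byte char (#12). Advance 4.
Reached end at offset 41 after 12 code points.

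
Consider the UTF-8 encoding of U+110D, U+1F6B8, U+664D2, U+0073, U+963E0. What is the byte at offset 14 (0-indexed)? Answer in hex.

0x8F

U+110D → 3-byte form E1 84 8D at offsets 0–2.
U+1F6B8 → 4-byte form F0 9F 9A B8 at offsets 3–6.
U+664D2 → 4-byte form F1 A6 93 92 at offsets 7–10.
U+0073 → 1-byte form 73 at offsets 11–11.
U+963E0 → 4-byte form F2 96 8F A0 at offsets 12–15.
Offset 14 falls in char 5's range; it's byte 3 of F2 96 8F A0 = 0x8F.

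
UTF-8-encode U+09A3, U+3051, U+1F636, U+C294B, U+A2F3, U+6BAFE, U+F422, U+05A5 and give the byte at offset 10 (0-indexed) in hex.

0xF3

U+09A3 → 3-byte form E0 A6 A3 at offsets 0–2.
U+3051 → 3-byte form E3 81 91 at offsets 3–5.
U+1F636 → 4-byte form F0 9F 98 B6 at offsets 6–9.
U+C294B → 4-byte form F3 82 A5 8B at offsets 10–13.
Offset 10 falls in char 4's range; it's byte 1 of F3 82 A5 8B = 0xF3.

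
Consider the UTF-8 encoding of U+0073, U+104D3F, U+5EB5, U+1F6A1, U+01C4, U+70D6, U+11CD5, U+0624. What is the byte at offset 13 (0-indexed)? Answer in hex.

0x84

U+0073 → 1-byte form 73 at offsets 0–0.
U+104D3F → 4-byte form F4 84 B4 BF at offsets 1–4.
U+5EB5 → 3-byte form E5 BA B5 at offsets 5–7.
U+1F6A1 → 4-byte form F0 9F 9A A1 at offsets 8–11.
U+01C4 → 2-byte form C7 84 at offsets 12–13.
Offset 13 falls in char 5's range; it's byte 2 of C7 84 = 0x84.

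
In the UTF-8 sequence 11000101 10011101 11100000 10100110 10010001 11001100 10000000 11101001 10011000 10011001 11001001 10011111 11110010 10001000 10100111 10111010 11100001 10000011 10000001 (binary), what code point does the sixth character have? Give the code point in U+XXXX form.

U+889FA

Offset 0: leading byte 0xC5 = 11000101 → 2-byte char #1 = C5 9D.
Offset 2: leading byte 0xE0 = 11100000 → 3-byte char #2 = E0 A6 91.
Offset 5: leading byte 0xCC = 11001100 → 2-byte char #3 = CC 80.
Offset 7: leading byte 0xE9 = 11101001 → 3-byte char #4 = E9 98 99.
Offset 10: leading byte 0xC9 = 11001001 → 2-byte char #5 = C9 9F.
Offset 12: leading byte 0xF2 = 11110010 → 4-byte char #6 = F2 88 A7 BA.
Leading byte 0xF2 = 11110010 matches 11110xxx → 4-byte sequence.
Byte 1: 0xF2 = 11110010, payload 010 (3 bits).
Byte 2: 0x88 = 10001000 (10xxxxxx ✓), payload 001000.
Byte 3: 0xA7 = 10100111 (10xxxxxx ✓), payload 100111.
Byte 4: 0xBA = 10111010 (10xxxxxx ✓), payload 111010.
Concatenate: 010001000100111111010 = 0x889FA (21 bits → U+889FA).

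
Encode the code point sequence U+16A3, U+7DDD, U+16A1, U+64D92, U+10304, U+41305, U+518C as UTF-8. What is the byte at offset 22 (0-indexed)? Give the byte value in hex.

U+16A3 → 3-byte form E1 9A A3 at offsets 0–2.
U+7DDD → 3-byte form E7 B7 9D at offsets 3–5.
U+16A1 → 3-byte form E1 9A A1 at offsets 6–8.
U+64D92 → 4-byte form F1 A4 B6 92 at offsets 9–12.
U+10304 → 4-byte form F0 90 8C 84 at offsets 13–16.
U+41305 → 4-byte form F1 81 8C 85 at offsets 17–20.
U+518C → 3-byte form E5 86 8C at offsets 21–23.
Offset 22 falls in char 7's range; it's byte 2 of E5 86 8C = 0x86.

0x86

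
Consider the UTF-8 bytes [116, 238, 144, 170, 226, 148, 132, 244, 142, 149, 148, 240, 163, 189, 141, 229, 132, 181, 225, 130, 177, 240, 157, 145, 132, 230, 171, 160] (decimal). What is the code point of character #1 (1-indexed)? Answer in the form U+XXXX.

U+0074

Offset 0: leading byte 0x74 = 01110100 → 1-byte char #1 = 74.
Leading byte 0x74 = 01110100 matches 0xxxxxxx → 1-byte sequence.
Byte 1: 0x74 = 01110100, payload 1110100 (7 bits).
Concatenate: 1110100 = 0x74 (7 bits → U+0074).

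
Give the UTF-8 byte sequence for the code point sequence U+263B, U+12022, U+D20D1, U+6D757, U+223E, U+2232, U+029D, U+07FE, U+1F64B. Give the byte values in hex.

E2 98 BB F0 92 80 A2 F3 92 83 91 F1 AD 9D 97 E2 88 BE E2 88 B2 CA 9D DF BE F0 9F 99 8B

U+263B: 3-byte form → E2 98 BB.
U+12022: 4-byte form → F0 92 80 A2.
U+D20D1: 4-byte form → F3 92 83 91.
U+6D757: 4-byte form → F1 AD 9D 97.
U+223E: 3-byte form → E2 88 BE.
U+2232: 3-byte form → E2 88 B2.
U+029D: 2-byte form → CA 9D.
U+07FE: 2-byte form → DF BE.
U+1F64B: 4-byte form → F0 9F 99 8B.
Concatenated (29 bytes): E2 98 BB F0 92 80 A2 F3 92 83 91 F1 AD 9D 97 E2 88 BE E2 88 B2 CA 9D DF BE F0 9F 99 8B.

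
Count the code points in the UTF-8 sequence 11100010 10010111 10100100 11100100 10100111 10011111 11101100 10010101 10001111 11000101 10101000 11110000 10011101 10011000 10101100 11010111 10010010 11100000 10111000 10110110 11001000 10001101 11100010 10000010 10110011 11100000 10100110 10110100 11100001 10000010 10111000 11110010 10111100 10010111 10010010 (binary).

Byte at offset 0: 0xE2 = 11100010 → 3-byte char (#1). Advance 3.
Byte at offset 3: 0xE4 = 11100100 → 3-byte char (#2). Advance 3.
Byte at offset 6: 0xEC = 11101100 → 3-byte char (#3). Advance 3.
Byte at offset 9: 0xC5 = 11000101 → 2-byte char (#4). Advance 2.
Byte at offset 11: 0xF0 = 11110000 → 4-byte char (#5). Advance 4.
Byte at offset 15: 0xD7 = 11010111 → 2-byte char (#6). Advance 2.
Byte at offset 17: 0xE0 = 11100000 → 3-byte char (#7). Advance 3.
Byte at offset 20: 0xC8 = 11001000 → 2-byte char (#8). Advance 2.
Byte at offset 22: 0xE2 = 11100010 → 3-byte char (#9). Advance 3.
Byte at offset 25: 0xE0 = 11100000 → 3-byte char (#10). Advance 3.
Byte at offset 28: 0xE1 = 11100001 → 3-byte char (#11). Advance 3.
Byte at offset 31: 0xF2 = 11110010 → 4-byte char (#12). Advance 4.
Reached end at offset 35 after 12 code points.

12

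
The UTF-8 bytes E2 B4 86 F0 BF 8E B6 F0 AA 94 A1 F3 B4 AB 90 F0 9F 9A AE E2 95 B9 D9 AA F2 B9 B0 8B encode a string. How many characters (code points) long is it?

8

Byte at offset 0: 0xE2 = 11100010 → 3-byte char (#1). Advance 3.
Byte at offset 3: 0xF0 = 11110000 → 4-byte char (#2). Advance 4.
Byte at offset 7: 0xF0 = 11110000 → 4-byte char (#3). Advance 4.
Byte at offset 11: 0xF3 = 11110011 → 4-byte char (#4). Advance 4.
Byte at offset 15: 0xF0 = 11110000 → 4-byte char (#5). Advance 4.
Byte at offset 19: 0xE2 = 11100010 → 3-byte char (#6). Advance 3.
Byte at offset 22: 0xD9 = 11011001 → 2-byte char (#7). Advance 2.
Byte at offset 24: 0xF2 = 11110010 → 4-byte char (#8). Advance 4.
Reached end at offset 28 after 8 code points.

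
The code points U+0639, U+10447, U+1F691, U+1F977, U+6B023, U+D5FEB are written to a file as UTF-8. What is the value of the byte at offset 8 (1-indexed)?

0x9F

1-indexed offset 8 is 0-indexed offset 7.
U+0639 → 2-byte form D8 B9 at offsets 0–1.
U+10447 → 4-byte form F0 90 91 87 at offsets 2–5.
U+1F691 → 4-byte form F0 9F 9A 91 at offsets 6–9.
Offset 7 falls in char 3's range; it's byte 2 of F0 9F 9A 91 = 0x9F.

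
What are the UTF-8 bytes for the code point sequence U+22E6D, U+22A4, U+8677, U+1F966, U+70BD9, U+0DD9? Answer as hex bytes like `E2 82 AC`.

U+22E6D: 4-byte form → F0 A2 B9 AD.
U+22A4: 3-byte form → E2 8A A4.
U+8677: 3-byte form → E8 99 B7.
U+1F966: 4-byte form → F0 9F A5 A6.
U+70BD9: 4-byte form → F1 B0 AF 99.
U+0DD9: 3-byte form → E0 B7 99.
Concatenated (21 bytes): F0 A2 B9 AD E2 8A A4 E8 99 B7 F0 9F A5 A6 F1 B0 AF 99 E0 B7 99.

F0 A2 B9 AD E2 8A A4 E8 99 B7 F0 9F A5 A6 F1 B0 AF 99 E0 B7 99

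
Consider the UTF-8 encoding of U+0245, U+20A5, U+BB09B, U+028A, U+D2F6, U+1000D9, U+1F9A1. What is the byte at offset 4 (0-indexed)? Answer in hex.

U+0245 → 2-byte form C9 85 at offsets 0–1.
U+20A5 → 3-byte form E2 82 A5 at offsets 2–4.
Offset 4 falls in char 2's range; it's byte 3 of E2 82 A5 = 0xA5.

0xA5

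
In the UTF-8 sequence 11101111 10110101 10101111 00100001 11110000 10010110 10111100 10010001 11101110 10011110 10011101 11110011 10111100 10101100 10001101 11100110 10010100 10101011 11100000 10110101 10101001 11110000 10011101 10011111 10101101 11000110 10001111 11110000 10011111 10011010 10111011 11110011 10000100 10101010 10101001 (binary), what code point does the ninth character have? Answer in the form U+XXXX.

U+018F

Offset 0: leading byte 0xEF = 11101111 → 3-byte char #1 = EF B5 AF.
Offset 3: leading byte 0x21 = 00100001 → 1-byte char #2 = 21.
Offset 4: leading byte 0xF0 = 11110000 → 4-byte char #3 = F0 96 BC 91.
Offset 8: leading byte 0xEE = 11101110 → 3-byte char #4 = EE 9E 9D.
Offset 11: leading byte 0xF3 = 11110011 → 4-byte char #5 = F3 BC AC 8D.
Offset 15: leading byte 0xE6 = 11100110 → 3-byte char #6 = E6 94 AB.
Offset 18: leading byte 0xE0 = 11100000 → 3-byte char #7 = E0 B5 A9.
Offset 21: leading byte 0xF0 = 11110000 → 4-byte char #8 = F0 9D 9F AD.
Offset 25: leading byte 0xC6 = 11000110 → 2-byte char #9 = C6 8F.
Leading byte 0xC6 = 11000110 matches 110xxxxx → 2-byte sequence.
Byte 1: 0xC6 = 11000110, payload 00110 (5 bits).
Byte 2: 0x8F = 10001111 (10xxxxxx ✓), payload 001111.
Concatenate: 00110001111 = 0x18F (11 bits → U+018F).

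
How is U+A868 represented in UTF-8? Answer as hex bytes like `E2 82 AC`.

U+A868 = 0xA868 = 43112 decimal. In range U+0800–U+FFFF → 3-byte form: 1110xxxx 10xxxxxx 10xxxxxx.
Binary (16 bits): 1010100001101000.
Split 4+6+6: 1010 | 100001 | 101000.
Byte 1: 11101010 = 0xEA.
Byte 2: 10100001 = 0xA1.
Byte 3: 10101000 = 0xA8.

EA A1 A8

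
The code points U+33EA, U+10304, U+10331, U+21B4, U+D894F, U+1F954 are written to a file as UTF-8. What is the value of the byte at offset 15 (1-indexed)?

1-indexed offset 15 is 0-indexed offset 14.
U+33EA → 3-byte form E3 8F AA at offsets 0–2.
U+10304 → 4-byte form F0 90 8C 84 at offsets 3–6.
U+10331 → 4-byte form F0 90 8C B1 at offsets 7–10.
U+21B4 → 3-byte form E2 86 B4 at offsets 11–13.
U+D894F → 4-byte form F3 98 A5 8F at offsets 14–17.
Offset 14 falls in char 5's range; it's byte 1 of F3 98 A5 8F = 0xF3.

0xF3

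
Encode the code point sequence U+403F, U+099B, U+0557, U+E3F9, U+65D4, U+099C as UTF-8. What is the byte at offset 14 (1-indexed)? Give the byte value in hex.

1-indexed offset 14 is 0-indexed offset 13.
U+403F → 3-byte form E4 80 BF at offsets 0–2.
U+099B → 3-byte form E0 A6 9B at offsets 3–5.
U+0557 → 2-byte form D5 97 at offsets 6–7.
U+E3F9 → 3-byte form EE 8F B9 at offsets 8–10.
U+65D4 → 3-byte form E6 97 94 at offsets 11–13.
Offset 13 falls in char 5's range; it's byte 3 of E6 97 94 = 0x94.

0x94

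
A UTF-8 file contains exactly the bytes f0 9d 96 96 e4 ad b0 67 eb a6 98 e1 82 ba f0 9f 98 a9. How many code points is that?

Byte at offset 0: 0xF0 = 11110000 → 4-byte char (#1). Advance 4.
Byte at offset 4: 0xE4 = 11100100 → 3-byte char (#2). Advance 3.
Byte at offset 7: 0x67 = 01100111 → 1-byte char (#3). Advance 1.
Byte at offset 8: 0xEB = 11101011 → 3-byte char (#4). Advance 3.
Byte at offset 11: 0xE1 = 11100001 → 3-byte char (#5). Advance 3.
Byte at offset 14: 0xF0 = 11110000 → 4-byte char (#6). Advance 4.
Reached end at offset 18 after 6 code points.

6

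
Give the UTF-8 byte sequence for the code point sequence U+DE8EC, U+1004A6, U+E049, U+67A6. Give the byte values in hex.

F3 9E A3 AC F4 80 92 A6 EE 81 89 E6 9E A6

U+DE8EC: 4-byte form → F3 9E A3 AC.
U+1004A6: 4-byte form → F4 80 92 A6.
U+E049: 3-byte form → EE 81 89.
U+67A6: 3-byte form → E6 9E A6.
Concatenated (14 bytes): F3 9E A3 AC F4 80 92 A6 EE 81 89 E6 9E A6.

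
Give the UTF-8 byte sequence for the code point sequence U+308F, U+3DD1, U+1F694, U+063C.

E3 82 8F E3 B7 91 F0 9F 9A 94 D8 BC

U+308F: 3-byte form → E3 82 8F.
U+3DD1: 3-byte form → E3 B7 91.
U+1F694: 4-byte form → F0 9F 9A 94.
U+063C: 2-byte form → D8 BC.
Concatenated (12 bytes): E3 82 8F E3 B7 91 F0 9F 9A 94 D8 BC.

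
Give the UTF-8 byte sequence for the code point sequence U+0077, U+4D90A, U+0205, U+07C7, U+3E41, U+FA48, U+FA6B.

77 F1 8D A4 8A C8 85 DF 87 E3 B9 81 EF A9 88 EF A9 AB

U+0077: 1-byte form → 77.
U+4D90A: 4-byte form → F1 8D A4 8A.
U+0205: 2-byte form → C8 85.
U+07C7: 2-byte form → DF 87.
U+3E41: 3-byte form → E3 B9 81.
U+FA48: 3-byte form → EF A9 88.
U+FA6B: 3-byte form → EF A9 AB.
Concatenated (18 bytes): 77 F1 8D A4 8A C8 85 DF 87 E3 B9 81 EF A9 88 EF A9 AB.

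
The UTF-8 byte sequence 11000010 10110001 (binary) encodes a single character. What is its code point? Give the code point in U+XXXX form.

U+00B1

Leading byte 0xC2 = 11000010 matches 110xxxxx → 2-byte sequence.
Byte 1: 0xC2 = 11000010, payload 00010 (5 bits).
Byte 2: 0xB1 = 10110001 (10xxxxxx ✓), payload 110001.
Concatenate: 00010110001 = 0xB1 (11 bits → U+00B1).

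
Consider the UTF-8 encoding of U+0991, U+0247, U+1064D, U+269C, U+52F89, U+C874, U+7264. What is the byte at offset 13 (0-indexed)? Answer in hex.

U+0991 → 3-byte form E0 A6 91 at offsets 0–2.
U+0247 → 2-byte form C9 87 at offsets 3–4.
U+1064D → 4-byte form F0 90 99 8D at offsets 5–8.
U+269C → 3-byte form E2 9A 9C at offsets 9–11.
U+52F89 → 4-byte form F1 92 BE 89 at offsets 12–15.
Offset 13 falls in char 5's range; it's byte 2 of F1 92 BE 89 = 0x92.

0x92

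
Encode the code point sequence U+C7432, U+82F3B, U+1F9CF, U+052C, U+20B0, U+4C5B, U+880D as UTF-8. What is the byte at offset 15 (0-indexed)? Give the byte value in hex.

U+C7432 → 4-byte form F3 87 90 B2 at offsets 0–3.
U+82F3B → 4-byte form F2 82 BC BB at offsets 4–7.
U+1F9CF → 4-byte form F0 9F A7 8F at offsets 8–11.
U+052C → 2-byte form D4 AC at offsets 12–13.
U+20B0 → 3-byte form E2 82 B0 at offsets 14–16.
Offset 15 falls in char 5's range; it's byte 2 of E2 82 B0 = 0x82.

0x82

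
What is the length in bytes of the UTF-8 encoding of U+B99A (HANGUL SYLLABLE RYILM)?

U+B99A = 0xB99A. UTF-8 uses 1 byte below 0x80, 2 below 0x800, 3 below 0x10000, 4 up to 0x10FFFF. 0xB99A is in U+0800–U+FFFF → 3 bytes.

3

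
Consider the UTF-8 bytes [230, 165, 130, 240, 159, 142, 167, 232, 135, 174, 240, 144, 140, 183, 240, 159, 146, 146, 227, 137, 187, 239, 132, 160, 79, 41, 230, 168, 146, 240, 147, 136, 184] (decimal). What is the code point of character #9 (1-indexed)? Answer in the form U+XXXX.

U+0029

Offset 0: leading byte 0xE6 = 11100110 → 3-byte char #1 = E6 A5 82.
Offset 3: leading byte 0xF0 = 11110000 → 4-byte char #2 = F0 9F 8E A7.
Offset 7: leading byte 0xE8 = 11101000 → 3-byte char #3 = E8 87 AE.
Offset 10: leading byte 0xF0 = 11110000 → 4-byte char #4 = F0 90 8C B7.
Offset 14: leading byte 0xF0 = 11110000 → 4-byte char #5 = F0 9F 92 92.
Offset 18: leading byte 0xE3 = 11100011 → 3-byte char #6 = E3 89 BB.
Offset 21: leading byte 0xEF = 11101111 → 3-byte char #7 = EF 84 A0.
Offset 24: leading byte 0x4F = 01001111 → 1-byte char #8 = 4F.
Offset 25: leading byte 0x29 = 00101001 → 1-byte char #9 = 29.
Leading byte 0x29 = 00101001 matches 0xxxxxxx → 1-byte sequence.
Byte 1: 0x29 = 00101001, payload 0101001 (7 bits).
Concatenate: 0101001 = 0x29 (7 bits → U+0029).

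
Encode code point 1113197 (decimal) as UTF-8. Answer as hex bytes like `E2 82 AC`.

F4 8F B1 AD

U+10FC6D = 0x10FC6D = 1113197 decimal. In range U+10000–U+10FFFF → 4-byte form: 11110xxx 10xxxxxx 10xxxxxx 10xxxxxx.
Binary (21 bits): 100001111110001101101.
Split 3+6+6+6: 100 | 001111 | 110001 | 101101.
Byte 1: 11110100 = 0xF4.
Byte 2: 10001111 = 0x8F.
Byte 3: 10110001 = 0xB1.
Byte 4: 10101101 = 0xAD.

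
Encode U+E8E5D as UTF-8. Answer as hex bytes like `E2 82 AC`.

F3 A8 B9 9D

U+E8E5D = 0xE8E5D = 953949 decimal. In range U+10000–U+10FFFF → 4-byte form: 11110xxx 10xxxxxx 10xxxxxx 10xxxxxx.
Binary (21 bits): 011101000111001011101.
Split 3+6+6+6: 011 | 101000 | 111001 | 011101.
Byte 1: 11110011 = 0xF3.
Byte 2: 10101000 = 0xA8.
Byte 3: 10111001 = 0xB9.
Byte 4: 10011101 = 0x9D.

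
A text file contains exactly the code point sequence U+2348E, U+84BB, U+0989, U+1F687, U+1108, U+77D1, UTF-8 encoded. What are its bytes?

U+2348E: 4-byte form → F0 A3 92 8E.
U+84BB: 3-byte form → E8 92 BB.
U+0989: 3-byte form → E0 A6 89.
U+1F687: 4-byte form → F0 9F 9A 87.
U+1108: 3-byte form → E1 84 88.
U+77D1: 3-byte form → E7 9F 91.
Concatenated (20 bytes): F0 A3 92 8E E8 92 BB E0 A6 89 F0 9F 9A 87 E1 84 88 E7 9F 91.

F0 A3 92 8E E8 92 BB E0 A6 89 F0 9F 9A 87 E1 84 88 E7 9F 91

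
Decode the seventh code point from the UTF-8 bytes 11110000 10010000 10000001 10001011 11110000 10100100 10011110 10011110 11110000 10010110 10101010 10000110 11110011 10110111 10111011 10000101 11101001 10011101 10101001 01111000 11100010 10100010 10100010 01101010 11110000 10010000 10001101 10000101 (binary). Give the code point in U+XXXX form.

U+28A2

Offset 0: leading byte 0xF0 = 11110000 → 4-byte char #1 = F0 90 81 8B.
Offset 4: leading byte 0xF0 = 11110000 → 4-byte char #2 = F0 A4 9E 9E.
Offset 8: leading byte 0xF0 = 11110000 → 4-byte char #3 = F0 96 AA 86.
Offset 12: leading byte 0xF3 = 11110011 → 4-byte char #4 = F3 B7 BB 85.
Offset 16: leading byte 0xE9 = 11101001 → 3-byte char #5 = E9 9D A9.
Offset 19: leading byte 0x78 = 01111000 → 1-byte char #6 = 78.
Offset 20: leading byte 0xE2 = 11100010 → 3-byte char #7 = E2 A2 A2.
Leading byte 0xE2 = 11100010 matches 1110xxxx → 3-byte sequence.
Byte 1: 0xE2 = 11100010, payload 0010 (4 bits).
Byte 2: 0xA2 = 10100010 (10xxxxxx ✓), payload 100010.
Byte 3: 0xA2 = 10100010 (10xxxxxx ✓), payload 100010.
Concatenate: 0010100010100010 = 0x28A2 (16 bits → U+28A2).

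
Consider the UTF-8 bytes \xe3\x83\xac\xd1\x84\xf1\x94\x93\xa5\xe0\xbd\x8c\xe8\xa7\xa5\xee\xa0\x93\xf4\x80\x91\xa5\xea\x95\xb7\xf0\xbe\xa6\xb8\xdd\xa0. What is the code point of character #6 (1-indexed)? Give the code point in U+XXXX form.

Offset 0: leading byte 0xE3 = 11100011 → 3-byte char #1 = E3 83 AC.
Offset 3: leading byte 0xD1 = 11010001 → 2-byte char #2 = D1 84.
Offset 5: leading byte 0xF1 = 11110001 → 4-byte char #3 = F1 94 93 A5.
Offset 9: leading byte 0xE0 = 11100000 → 3-byte char #4 = E0 BD 8C.
Offset 12: leading byte 0xE8 = 11101000 → 3-byte char #5 = E8 A7 A5.
Offset 15: leading byte 0xEE = 11101110 → 3-byte char #6 = EE A0 93.
Leading byte 0xEE = 11101110 matches 1110xxxx → 3-byte sequence.
Byte 1: 0xEE = 11101110, payload 1110 (4 bits).
Byte 2: 0xA0 = 10100000 (10xxxxxx ✓), payload 100000.
Byte 3: 0x93 = 10010011 (10xxxxxx ✓), payload 010011.
Concatenate: 1110100000010011 = 0xE813 (16 bits → U+E813).

U+E813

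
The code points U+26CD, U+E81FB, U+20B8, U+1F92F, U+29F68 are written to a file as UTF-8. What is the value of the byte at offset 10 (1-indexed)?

1-indexed offset 10 is 0-indexed offset 9.
U+26CD → 3-byte form E2 9B 8D at offsets 0–2.
U+E81FB → 4-byte form F3 A8 87 BB at offsets 3–6.
U+20B8 → 3-byte form E2 82 B8 at offsets 7–9.
Offset 9 falls in char 3's range; it's byte 3 of E2 82 B8 = 0xB8.

0xB8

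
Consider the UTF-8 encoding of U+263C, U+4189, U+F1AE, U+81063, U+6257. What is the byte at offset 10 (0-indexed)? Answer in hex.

0x81

U+263C → 3-byte form E2 98 BC at offsets 0–2.
U+4189 → 3-byte form E4 86 89 at offsets 3–5.
U+F1AE → 3-byte form EF 86 AE at offsets 6–8.
U+81063 → 4-byte form F2 81 81 A3 at offsets 9–12.
Offset 10 falls in char 4's range; it's byte 2 of F2 81 81 A3 = 0x81.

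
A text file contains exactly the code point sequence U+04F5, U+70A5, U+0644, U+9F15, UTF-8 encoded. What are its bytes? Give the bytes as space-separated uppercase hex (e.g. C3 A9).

U+04F5: 2-byte form → D3 B5.
U+70A5: 3-byte form → E7 82 A5.
U+0644: 2-byte form → D9 84.
U+9F15: 3-byte form → E9 BC 95.
Concatenated (10 bytes): D3 B5 E7 82 A5 D9 84 E9 BC 95.

D3 B5 E7 82 A5 D9 84 E9 BC 95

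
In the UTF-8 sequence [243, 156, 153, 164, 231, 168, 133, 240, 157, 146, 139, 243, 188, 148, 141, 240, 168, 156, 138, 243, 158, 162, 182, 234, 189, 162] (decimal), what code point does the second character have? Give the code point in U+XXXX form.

U+7A05

Offset 0: leading byte 0xF3 = 11110011 → 4-byte char #1 = F3 9C 99 A4.
Offset 4: leading byte 0xE7 = 11100111 → 3-byte char #2 = E7 A8 85.
Leading byte 0xE7 = 11100111 matches 1110xxxx → 3-byte sequence.
Byte 1: 0xE7 = 11100111, payload 0111 (4 bits).
Byte 2: 0xA8 = 10101000 (10xxxxxx ✓), payload 101000.
Byte 3: 0x85 = 10000101 (10xxxxxx ✓), payload 000101.
Concatenate: 0111101000000101 = 0x7A05 (16 bits → U+7A05).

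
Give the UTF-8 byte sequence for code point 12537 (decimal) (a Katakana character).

E3 83 B9

U+30F9 = 0x30F9 = 12537 decimal. In range U+0800–U+FFFF → 3-byte form: 1110xxxx 10xxxxxx 10xxxxxx.
Binary (16 bits): 0011000011111001.
Split 4+6+6: 0011 | 000011 | 111001.
Byte 1: 11100011 = 0xE3.
Byte 2: 10000011 = 0x83.
Byte 3: 10111001 = 0xB9.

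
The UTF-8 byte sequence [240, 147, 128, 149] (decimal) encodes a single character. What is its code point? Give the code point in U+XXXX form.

Leading byte 0xF0 = 11110000 matches 11110xxx → 4-byte sequence.
Byte 1: 0xF0 = 11110000, payload 000 (3 bits).
Byte 2: 0x93 = 10010011 (10xxxxxx ✓), payload 010011.
Byte 3: 0x80 = 10000000 (10xxxxxx ✓), payload 000000.
Byte 4: 0x95 = 10010101 (10xxxxxx ✓), payload 010101.
Concatenate: 000010011000000010101 = 0x13015 (21 bits → U+13015).

U+13015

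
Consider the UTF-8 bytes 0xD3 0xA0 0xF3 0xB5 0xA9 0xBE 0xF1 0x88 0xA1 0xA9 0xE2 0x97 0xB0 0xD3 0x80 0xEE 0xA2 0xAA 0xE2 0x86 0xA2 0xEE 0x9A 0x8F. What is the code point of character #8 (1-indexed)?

U+E68F

Offset 0: leading byte 0xD3 = 11010011 → 2-byte char #1 = D3 A0.
Offset 2: leading byte 0xF3 = 11110011 → 4-byte char #2 = F3 B5 A9 BE.
Offset 6: leading byte 0xF1 = 11110001 → 4-byte char #3 = F1 88 A1 A9.
Offset 10: leading byte 0xE2 = 11100010 → 3-byte char #4 = E2 97 B0.
Offset 13: leading byte 0xD3 = 11010011 → 2-byte char #5 = D3 80.
Offset 15: leading byte 0xEE = 11101110 → 3-byte char #6 = EE A2 AA.
Offset 18: leading byte 0xE2 = 11100010 → 3-byte char #7 = E2 86 A2.
Offset 21: leading byte 0xEE = 11101110 → 3-byte char #8 = EE 9A 8F.
Leading byte 0xEE = 11101110 matches 1110xxxx → 3-byte sequence.
Byte 1: 0xEE = 11101110, payload 1110 (4 bits).
Byte 2: 0x9A = 10011010 (10xxxxxx ✓), payload 011010.
Byte 3: 0x8F = 10001111 (10xxxxxx ✓), payload 001111.
Concatenate: 1110011010001111 = 0xE68F (16 bits → U+E68F).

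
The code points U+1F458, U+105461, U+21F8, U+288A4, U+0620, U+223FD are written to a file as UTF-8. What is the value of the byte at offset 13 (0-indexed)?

U+1F458 → 4-byte form F0 9F 91 98 at offsets 0–3.
U+105461 → 4-byte form F4 85 91 A1 at offsets 4–7.
U+21F8 → 3-byte form E2 87 B8 at offsets 8–10.
U+288A4 → 4-byte form F0 A8 A2 A4 at offsets 11–14.
Offset 13 falls in char 4's range; it's byte 3 of F0 A8 A2 A4 = 0xA2.

0xA2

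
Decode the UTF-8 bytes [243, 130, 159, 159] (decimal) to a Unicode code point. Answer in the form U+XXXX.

U+C27DF

Leading byte 0xF3 = 11110011 matches 11110xxx → 4-byte sequence.
Byte 1: 0xF3 = 11110011, payload 011 (3 bits).
Byte 2: 0x82 = 10000010 (10xxxxxx ✓), payload 000010.
Byte 3: 0x9F = 10011111 (10xxxxxx ✓), payload 011111.
Byte 4: 0x9F = 10011111 (10xxxxxx ✓), payload 011111.
Concatenate: 011000010011111011111 = 0xC27DF (21 bits → U+C27DF).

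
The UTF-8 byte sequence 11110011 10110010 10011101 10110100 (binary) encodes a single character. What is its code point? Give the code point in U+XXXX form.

U+F2774

Leading byte 0xF3 = 11110011 matches 11110xxx → 4-byte sequence.
Byte 1: 0xF3 = 11110011, payload 011 (3 bits).
Byte 2: 0xB2 = 10110010 (10xxxxxx ✓), payload 110010.
Byte 3: 0x9D = 10011101 (10xxxxxx ✓), payload 011101.
Byte 4: 0xB4 = 10110100 (10xxxxxx ✓), payload 110100.
Concatenate: 011110010011101110100 = 0xF2774 (21 bits → U+F2774).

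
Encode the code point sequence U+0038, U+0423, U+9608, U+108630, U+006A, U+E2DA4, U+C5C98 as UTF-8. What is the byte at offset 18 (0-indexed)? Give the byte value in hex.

0x98

U+0038 → 1-byte form 38 at offsets 0–0.
U+0423 → 2-byte form D0 A3 at offsets 1–2.
U+9608 → 3-byte form E9 98 88 at offsets 3–5.
U+108630 → 4-byte form F4 88 98 B0 at offsets 6–9.
U+006A → 1-byte form 6A at offsets 10–10.
U+E2DA4 → 4-byte form F3 A2 B6 A4 at offsets 11–14.
U+C5C98 → 4-byte form F3 85 B2 98 at offsets 15–18.
Offset 18 falls in char 7's range; it's byte 4 of F3 85 B2 98 = 0x98.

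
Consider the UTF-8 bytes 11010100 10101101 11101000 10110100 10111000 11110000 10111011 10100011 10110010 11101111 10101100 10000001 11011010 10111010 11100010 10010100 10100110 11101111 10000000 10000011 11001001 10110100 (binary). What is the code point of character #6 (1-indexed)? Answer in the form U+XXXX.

U+2526

Offset 0: leading byte 0xD4 = 11010100 → 2-byte char #1 = D4 AD.
Offset 2: leading byte 0xE8 = 11101000 → 3-byte char #2 = E8 B4 B8.
Offset 5: leading byte 0xF0 = 11110000 → 4-byte char #3 = F0 BB A3 B2.
Offset 9: leading byte 0xEF = 11101111 → 3-byte char #4 = EF AC 81.
Offset 12: leading byte 0xDA = 11011010 → 2-byte char #5 = DA BA.
Offset 14: leading byte 0xE2 = 11100010 → 3-byte char #6 = E2 94 A6.
Leading byte 0xE2 = 11100010 matches 1110xxxx → 3-byte sequence.
Byte 1: 0xE2 = 11100010, payload 0010 (4 bits).
Byte 2: 0x94 = 10010100 (10xxxxxx ✓), payload 010100.
Byte 3: 0xA6 = 10100110 (10xxxxxx ✓), payload 100110.
Concatenate: 0010010100100110 = 0x2526 (16 bits → U+2526).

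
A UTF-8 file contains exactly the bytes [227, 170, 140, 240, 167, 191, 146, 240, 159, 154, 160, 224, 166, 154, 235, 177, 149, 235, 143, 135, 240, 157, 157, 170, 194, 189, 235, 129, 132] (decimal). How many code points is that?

Byte at offset 0: 0xE3 = 11100011 → 3-byte char (#1). Advance 3.
Byte at offset 3: 0xF0 = 11110000 → 4-byte char (#2). Advance 4.
Byte at offset 7: 0xF0 = 11110000 → 4-byte char (#3). Advance 4.
Byte at offset 11: 0xE0 = 11100000 → 3-byte char (#4). Advance 3.
Byte at offset 14: 0xEB = 11101011 → 3-byte char (#5). Advance 3.
Byte at offset 17: 0xEB = 11101011 → 3-byte char (#6). Advance 3.
Byte at offset 20: 0xF0 = 11110000 → 4-byte char (#7). Advance 4.
Byte at offset 24: 0xC2 = 11000010 → 2-byte char (#8). Advance 2.
Byte at offset 26: 0xEB = 11101011 → 3-byte char (#9). Advance 3.
Reached end at offset 29 after 9 code points.

9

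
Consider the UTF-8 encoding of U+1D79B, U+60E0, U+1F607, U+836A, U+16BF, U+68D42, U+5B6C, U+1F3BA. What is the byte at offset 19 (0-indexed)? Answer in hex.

U+1D79B → 4-byte form F0 9D 9E 9B at offsets 0–3.
U+60E0 → 3-byte form E6 83 A0 at offsets 4–6.
U+1F607 → 4-byte form F0 9F 98 87 at offsets 7–10.
U+836A → 3-byte form E8 8D AA at offsets 11–13.
U+16BF → 3-byte form E1 9A BF at offsets 14–16.
U+68D42 → 4-byte form F1 A8 B5 82 at offsets 17–20.
Offset 19 falls in char 6's range; it's byte 3 of F1 A8 B5 82 = 0xB5.

0xB5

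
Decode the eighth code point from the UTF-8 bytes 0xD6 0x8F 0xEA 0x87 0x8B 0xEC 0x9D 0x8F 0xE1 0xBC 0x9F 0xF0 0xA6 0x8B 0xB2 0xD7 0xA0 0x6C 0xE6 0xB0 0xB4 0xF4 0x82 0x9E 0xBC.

Offset 0: leading byte 0xD6 = 11010110 → 2-byte char #1 = D6 8F.
Offset 2: leading byte 0xEA = 11101010 → 3-byte char #2 = EA 87 8B.
Offset 5: leading byte 0xEC = 11101100 → 3-byte char #3 = EC 9D 8F.
Offset 8: leading byte 0xE1 = 11100001 → 3-byte char #4 = E1 BC 9F.
Offset 11: leading byte 0xF0 = 11110000 → 4-byte char #5 = F0 A6 8B B2.
Offset 15: leading byte 0xD7 = 11010111 → 2-byte char #6 = D7 A0.
Offset 17: leading byte 0x6C = 01101100 → 1-byte char #7 = 6C.
Offset 18: leading byte 0xE6 = 11100110 → 3-byte char #8 = E6 B0 B4.
Leading byte 0xE6 = 11100110 matches 1110xxxx → 3-byte sequence.
Byte 1: 0xE6 = 11100110, payload 0110 (4 bits).
Byte 2: 0xB0 = 10110000 (10xxxxxx ✓), payload 110000.
Byte 3: 0xB4 = 10110100 (10xxxxxx ✓), payload 110100.
Concatenate: 0110110000110100 = 0x6C34 (16 bits → U+6C34).

U+6C34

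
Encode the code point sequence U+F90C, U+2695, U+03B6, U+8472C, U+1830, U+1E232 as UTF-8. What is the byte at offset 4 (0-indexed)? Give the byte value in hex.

U+F90C → 3-byte form EF A4 8C at offsets 0–2.
U+2695 → 3-byte form E2 9A 95 at offsets 3–5.
Offset 4 falls in char 2's range; it's byte 2 of E2 9A 95 = 0x9A.

0x9A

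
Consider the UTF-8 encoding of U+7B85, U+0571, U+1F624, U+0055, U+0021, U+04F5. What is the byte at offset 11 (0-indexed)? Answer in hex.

U+7B85 → 3-byte form E7 AE 85 at offsets 0–2.
U+0571 → 2-byte form D5 B1 at offsets 3–4.
U+1F624 → 4-byte form F0 9F 98 A4 at offsets 5–8.
U+0055 → 1-byte form 55 at offsets 9–9.
U+0021 → 1-byte form 21 at offsets 10–10.
U+04F5 → 2-byte form D3 B5 at offsets 11–12.
Offset 11 falls in char 6's range; it's byte 1 of D3 B5 = 0xD3.

0xD3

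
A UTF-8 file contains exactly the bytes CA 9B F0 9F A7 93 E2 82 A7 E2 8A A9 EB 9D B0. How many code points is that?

5

Byte at offset 0: 0xCA = 11001010 → 2-byte char (#1). Advance 2.
Byte at offset 2: 0xF0 = 11110000 → 4-byte char (#2). Advance 4.
Byte at offset 6: 0xE2 = 11100010 → 3-byte char (#3). Advance 3.
Byte at offset 9: 0xE2 = 11100010 → 3-byte char (#4). Advance 3.
Byte at offset 12: 0xEB = 11101011 → 3-byte char (#5). Advance 3.
Reached end at offset 15 after 5 code points.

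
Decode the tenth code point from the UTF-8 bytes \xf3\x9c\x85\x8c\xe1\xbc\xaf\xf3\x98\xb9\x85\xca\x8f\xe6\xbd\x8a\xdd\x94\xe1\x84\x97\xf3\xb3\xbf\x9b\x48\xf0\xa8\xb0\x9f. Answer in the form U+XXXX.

Offset 0: leading byte 0xF3 = 11110011 → 4-byte char #1 = F3 9C 85 8C.
Offset 4: leading byte 0xE1 = 11100001 → 3-byte char #2 = E1 BC AF.
Offset 7: leading byte 0xF3 = 11110011 → 4-byte char #3 = F3 98 B9 85.
Offset 11: leading byte 0xCA = 11001010 → 2-byte char #4 = CA 8F.
Offset 13: leading byte 0xE6 = 11100110 → 3-byte char #5 = E6 BD 8A.
Offset 16: leading byte 0xDD = 11011101 → 2-byte char #6 = DD 94.
Offset 18: leading byte 0xE1 = 11100001 → 3-byte char #7 = E1 84 97.
Offset 21: leading byte 0xF3 = 11110011 → 4-byte char #8 = F3 B3 BF 9B.
Offset 25: leading byte 0x48 = 01001000 → 1-byte char #9 = 48.
Offset 26: leading byte 0xF0 = 11110000 → 4-byte char #10 = F0 A8 B0 9F.
Leading byte 0xF0 = 11110000 matches 11110xxx → 4-byte sequence.
Byte 1: 0xF0 = 11110000, payload 000 (3 bits).
Byte 2: 0xA8 = 10101000 (10xxxxxx ✓), payload 101000.
Byte 3: 0xB0 = 10110000 (10xxxxxx ✓), payload 110000.
Byte 4: 0x9F = 10011111 (10xxxxxx ✓), payload 011111.
Concatenate: 000101000110000011111 = 0x28C1F (21 bits → U+28C1F).

U+28C1F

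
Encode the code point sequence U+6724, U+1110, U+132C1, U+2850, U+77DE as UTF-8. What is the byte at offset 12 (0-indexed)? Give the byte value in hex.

0x90

U+6724 → 3-byte form E6 9C A4 at offsets 0–2.
U+1110 → 3-byte form E1 84 90 at offsets 3–5.
U+132C1 → 4-byte form F0 93 8B 81 at offsets 6–9.
U+2850 → 3-byte form E2 A1 90 at offsets 10–12.
Offset 12 falls in char 4's range; it's byte 3 of E2 A1 90 = 0x90.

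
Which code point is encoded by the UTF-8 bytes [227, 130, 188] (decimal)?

Leading byte 0xE3 = 11100011 matches 1110xxxx → 3-byte sequence.
Byte 1: 0xE3 = 11100011, payload 0011 (4 bits).
Byte 2: 0x82 = 10000010 (10xxxxxx ✓), payload 000010.
Byte 3: 0xBC = 10111100 (10xxxxxx ✓), payload 111100.
Concatenate: 0011000010111100 = 0x30BC (16 bits → U+30BC).

U+30BC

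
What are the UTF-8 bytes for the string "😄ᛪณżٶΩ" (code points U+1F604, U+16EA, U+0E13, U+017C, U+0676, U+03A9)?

U+1F604: 4-byte form → F0 9F 98 84.
U+16EA: 3-byte form → E1 9B AA.
U+0E13: 3-byte form → E0 B8 93.
U+017C: 2-byte form → C5 BC.
U+0676: 2-byte form → D9 B6.
U+03A9: 2-byte form → CE A9.
Concatenated (16 bytes): F0 9F 98 84 E1 9B AA E0 B8 93 C5 BC D9 B6 CE A9.

F0 9F 98 84 E1 9B AA E0 B8 93 C5 BC D9 B6 CE A9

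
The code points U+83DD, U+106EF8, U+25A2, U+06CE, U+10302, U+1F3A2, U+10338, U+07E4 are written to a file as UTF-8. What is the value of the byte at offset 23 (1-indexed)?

0x8C

1-indexed offset 23 is 0-indexed offset 22.
U+83DD → 3-byte form E8 8F 9D at offsets 0–2.
U+106EF8 → 4-byte form F4 86 BB B8 at offsets 3–6.
U+25A2 → 3-byte form E2 96 A2 at offsets 7–9.
U+06CE → 2-byte form DB 8E at offsets 10–11.
U+10302 → 4-byte form F0 90 8C 82 at offsets 12–15.
U+1F3A2 → 4-byte form F0 9F 8E A2 at offsets 16–19.
U+10338 → 4-byte form F0 90 8C B8 at offsets 20–23.
Offset 22 falls in char 7's range; it's byte 3 of F0 90 8C B8 = 0x8C.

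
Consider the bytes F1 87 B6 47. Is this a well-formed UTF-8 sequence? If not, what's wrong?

invalid (non-continuation byte where continuation expected)

Leading byte 0xF1 = 11110001 → 4-byte form.
Byte 4 is 0x47 = 01000111, which is not 10xxxxxx — expected a continuation byte.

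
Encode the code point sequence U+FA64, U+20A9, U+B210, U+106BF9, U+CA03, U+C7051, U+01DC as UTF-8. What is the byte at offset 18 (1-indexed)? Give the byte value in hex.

0x87

1-indexed offset 18 is 0-indexed offset 17.
U+FA64 → 3-byte form EF A9 A4 at offsets 0–2.
U+20A9 → 3-byte form E2 82 A9 at offsets 3–5.
U+B210 → 3-byte form EB 88 90 at offsets 6–8.
U+106BF9 → 4-byte form F4 86 AF B9 at offsets 9–12.
U+CA03 → 3-byte form EC A8 83 at offsets 13–15.
U+C7051 → 4-byte form F3 87 81 91 at offsets 16–19.
Offset 17 falls in char 6's range; it's byte 2 of F3 87 81 91 = 0x87.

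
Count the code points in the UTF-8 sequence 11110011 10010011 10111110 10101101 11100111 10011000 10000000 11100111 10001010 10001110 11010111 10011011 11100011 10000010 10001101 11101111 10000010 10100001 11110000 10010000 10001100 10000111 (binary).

7

Byte at offset 0: 0xF3 = 11110011 → 4-byte char (#1). Advance 4.
Byte at offset 4: 0xE7 = 11100111 → 3-byte char (#2). Advance 3.
Byte at offset 7: 0xE7 = 11100111 → 3-byte char (#3). Advance 3.
Byte at offset 10: 0xD7 = 11010111 → 2-byte char (#4). Advance 2.
Byte at offset 12: 0xE3 = 11100011 → 3-byte char (#5). Advance 3.
Byte at offset 15: 0xEF = 11101111 → 3-byte char (#6). Advance 3.
Byte at offset 18: 0xF0 = 11110000 → 4-byte char (#7). Advance 4.
Reached end at offset 22 after 7 code points.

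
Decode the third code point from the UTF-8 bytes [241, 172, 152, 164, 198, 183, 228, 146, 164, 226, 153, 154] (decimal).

Offset 0: leading byte 0xF1 = 11110001 → 4-byte char #1 = F1 AC 98 A4.
Offset 4: leading byte 0xC6 = 11000110 → 2-byte char #2 = C6 B7.
Offset 6: leading byte 0xE4 = 11100100 → 3-byte char #3 = E4 92 A4.
Leading byte 0xE4 = 11100100 matches 1110xxxx → 3-byte sequence.
Byte 1: 0xE4 = 11100100, payload 0100 (4 bits).
Byte 2: 0x92 = 10010010 (10xxxxxx ✓), payload 010010.
Byte 3: 0xA4 = 10100100 (10xxxxxx ✓), payload 100100.
Concatenate: 0100010010100100 = 0x44A4 (16 bits → U+44A4).

U+44A4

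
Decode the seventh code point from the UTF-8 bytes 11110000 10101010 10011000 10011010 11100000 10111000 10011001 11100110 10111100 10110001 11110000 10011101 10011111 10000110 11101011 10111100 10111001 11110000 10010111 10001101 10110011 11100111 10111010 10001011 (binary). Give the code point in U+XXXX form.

U+7E8B

Offset 0: leading byte 0xF0 = 11110000 → 4-byte char #1 = F0 AA 98 9A.
Offset 4: leading byte 0xE0 = 11100000 → 3-byte char #2 = E0 B8 99.
Offset 7: leading byte 0xE6 = 11100110 → 3-byte char #3 = E6 BC B1.
Offset 10: leading byte 0xF0 = 11110000 → 4-byte char #4 = F0 9D 9F 86.
Offset 14: leading byte 0xEB = 11101011 → 3-byte char #5 = EB BC B9.
Offset 17: leading byte 0xF0 = 11110000 → 4-byte char #6 = F0 97 8D B3.
Offset 21: leading byte 0xE7 = 11100111 → 3-byte char #7 = E7 BA 8B.
Leading byte 0xE7 = 11100111 matches 1110xxxx → 3-byte sequence.
Byte 1: 0xE7 = 11100111, payload 0111 (4 bits).
Byte 2: 0xBA = 10111010 (10xxxxxx ✓), payload 111010.
Byte 3: 0x8B = 10001011 (10xxxxxx ✓), payload 001011.
Concatenate: 0111111010001011 = 0x7E8B (16 bits → U+7E8B).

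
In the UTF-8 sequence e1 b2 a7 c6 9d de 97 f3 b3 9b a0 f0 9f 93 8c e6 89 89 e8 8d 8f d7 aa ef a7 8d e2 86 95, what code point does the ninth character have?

U+F9CD

Offset 0: leading byte 0xE1 = 11100001 → 3-byte char #1 = E1 B2 A7.
Offset 3: leading byte 0xC6 = 11000110 → 2-byte char #2 = C6 9D.
Offset 5: leading byte 0xDE = 11011110 → 2-byte char #3 = DE 97.
Offset 7: leading byte 0xF3 = 11110011 → 4-byte char #4 = F3 B3 9B A0.
Offset 11: leading byte 0xF0 = 11110000 → 4-byte char #5 = F0 9F 93 8C.
Offset 15: leading byte 0xE6 = 11100110 → 3-byte char #6 = E6 89 89.
Offset 18: leading byte 0xE8 = 11101000 → 3-byte char #7 = E8 8D 8F.
Offset 21: leading byte 0xD7 = 11010111 → 2-byte char #8 = D7 AA.
Offset 23: leading byte 0xEF = 11101111 → 3-byte char #9 = EF A7 8D.
Leading byte 0xEF = 11101111 matches 1110xxxx → 3-byte sequence.
Byte 1: 0xEF = 11101111, payload 1111 (4 bits).
Byte 2: 0xA7 = 10100111 (10xxxxxx ✓), payload 100111.
Byte 3: 0x8D = 10001101 (10xxxxxx ✓), payload 001101.
Concatenate: 1111100111001101 = 0xF9CD (16 bits → U+F9CD).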